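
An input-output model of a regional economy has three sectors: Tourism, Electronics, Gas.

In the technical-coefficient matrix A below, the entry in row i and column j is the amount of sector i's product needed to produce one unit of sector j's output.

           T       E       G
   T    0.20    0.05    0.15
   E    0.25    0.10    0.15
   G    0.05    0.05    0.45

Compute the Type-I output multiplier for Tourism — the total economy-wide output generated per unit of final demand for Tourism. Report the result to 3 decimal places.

m_T = 1.844

I − A =
  [   0.80    -0.05    -0.15]
  [  -0.25     0.90    -0.15]
  [  -0.05    -0.05     0.55]
Cofactors of I−A, C_ij = (−1)^(i+j)·(minor ij) (rows/columns in the sector order above):
  C_11 = (0.90)(0.55) − (-0.15)(-0.05) = 0.4875
  C_12 = −[(-0.25)(0.55) − (-0.15)(-0.05)] = 0.1450
  C_13 = (-0.25)(-0.05) − (0.90)(-0.05) = 0.0575
  C_21 = −[(-0.05)(0.55) − (-0.15)(-0.05)] = 0.0350
  C_22 = (0.80)(0.55) − (-0.15)(-0.05) = 0.4325
  C_23 = −[(0.80)(-0.05) − (-0.05)(-0.05)] = 0.0425
  C_31 = (-0.05)(-0.15) − (-0.15)(0.90) = 0.1425
  C_32 = −[(0.80)(-0.15) − (-0.15)(-0.25)] = 0.1575
  C_33 = (0.80)(0.90) − (-0.05)(-0.25) = 0.7075
det(I−A) = Σ_j (I−A)_1j·C_1j = (0.80)(0.4875) + (-0.05)(0.1450) + (-0.15)(0.0575) = 0.374125
adj(I−A) = Cᵀ =
  [ 0.4875   0.0350   0.1425]
  [ 0.1450   0.4325   0.1575]
  [ 0.0575   0.0425   0.7075]
(I − A)⁻¹ = adj(I−A) / det(I−A) ≈
  [   1.3030     0.0936     0.3809]
  [   0.3876     1.1560     0.4210]
  [   0.1537     0.1136     1.8911]
The output multiplier for sector j is the column-j sum of the Leontief inverse (I − A)⁻¹ = adj(I−A) / det(I−A).
Column T of adj(I−A): (0.4875, 0.1450, 0.0575); det(I−A) = 0.374125.
m_T = (0.4875 + 0.1450 + 0.0575) / 0.374125 = 0.69 / 0.374125 ≈ 1.844.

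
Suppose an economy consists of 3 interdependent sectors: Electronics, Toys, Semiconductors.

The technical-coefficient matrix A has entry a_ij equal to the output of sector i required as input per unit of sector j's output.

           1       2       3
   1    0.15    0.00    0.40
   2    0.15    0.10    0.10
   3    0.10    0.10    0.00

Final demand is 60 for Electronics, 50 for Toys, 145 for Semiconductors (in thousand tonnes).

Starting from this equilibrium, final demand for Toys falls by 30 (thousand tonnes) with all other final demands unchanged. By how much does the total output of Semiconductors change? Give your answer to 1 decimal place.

I − A =
  [   0.85     0.00    -0.40]
  [  -0.15     0.90    -0.10]
  [  -0.10    -0.10     1.00]
Cofactors of I−A, C_ij = (−1)^(i+j)·(minor ij) (rows/columns in the sector order above):
  C_11 = (0.90)(1.00) − (-0.10)(-0.10) = 0.8900
  C_12 = −[(-0.15)(1.00) − (-0.10)(-0.10)] = 0.1600
  C_13 = (-0.15)(-0.10) − (0.90)(-0.10) = 0.1050
  C_21 = −[(0.00)(1.00) − (-0.40)(-0.10)] = 0.0400
  C_22 = (0.85)(1.00) − (-0.40)(-0.10) = 0.8100
  C_23 = −[(0.85)(-0.10) − (0.00)(-0.10)] = 0.0850
  C_31 = (0.00)(-0.10) − (-0.40)(0.90) = 0.3600
  C_32 = −[(0.85)(-0.10) − (-0.40)(-0.15)] = 0.1450
  C_33 = (0.85)(0.90) − (0.00)(-0.15) = 0.7650
det(I−A) = Σ_j (I−A)_1j·C_1j = (0.85)(0.8900) + (0.00)(0.1600) + (-0.40)(0.1050) = 0.7145
adj(I−A) = Cᵀ =
  [ 0.8900   0.0400   0.3600]
  [ 0.1600   0.8100   0.1450]
  [ 0.1050   0.0850   0.7650]
(I − A)⁻¹ = adj(I−A) / det(I−A) ≈
  [   1.2456     0.0560     0.5038]
  [   0.2239     1.1337     0.2029]
  [   0.1470     0.1190     1.0707]
Δx = (I − A)⁻¹ Δd with Δd having -30 in the Toys component and 0 elsewhere.
So Δx_3 = L_32 · (-30), where L_32 = adj(I−A)_32 / det(I−A) = 0.0850 / 0.7145.
Δx_3 = 0.0850 × (-30) / 0.7145 = -2.55 / 0.7145 ≈ -3.6.

Δx_3 = -3.6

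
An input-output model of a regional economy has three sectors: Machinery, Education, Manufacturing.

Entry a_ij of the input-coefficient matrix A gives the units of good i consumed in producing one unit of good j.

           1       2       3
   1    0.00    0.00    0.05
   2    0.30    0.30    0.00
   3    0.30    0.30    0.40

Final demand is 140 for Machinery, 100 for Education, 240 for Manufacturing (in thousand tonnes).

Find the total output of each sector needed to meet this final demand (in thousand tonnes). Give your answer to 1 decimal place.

I − A =
  [   1.00     0.00    -0.05]
  [  -0.30     0.70     0.00]
  [  -0.30    -0.30     0.60]
Cofactors of I−A, C_ij = (−1)^(i+j)·(minor ij) (rows/columns in the sector order above):
  C_11 = (0.70)(0.60) − (0.00)(-0.30) = 0.4200
  C_12 = −[(-0.30)(0.60) − (0.00)(-0.30)] = 0.1800
  C_13 = (-0.30)(-0.30) − (0.70)(-0.30) = 0.3000
  C_21 = −[(0.00)(0.60) − (-0.05)(-0.30)] = 0.0150
  C_22 = (1.00)(0.60) − (-0.05)(-0.30) = 0.5850
  C_23 = −[(1.00)(-0.30) − (0.00)(-0.30)] = 0.3000
  C_31 = (0.00)(0.00) − (-0.05)(0.70) = 0.0350
  C_32 = −[(1.00)(0.00) − (-0.05)(-0.30)] = 0.0150
  C_33 = (1.00)(0.70) − (0.00)(-0.30) = 0.7000
det(I−A) = Σ_j (I−A)_1j·C_1j = (1.00)(0.4200) + (0.00)(0.1800) + (-0.05)(0.3000) = 0.4050
adj(I−A) = Cᵀ =
  [ 0.4200   0.0150   0.0350]
  [ 0.1800   0.5850   0.0150]
  [ 0.3000   0.3000   0.7000]
(I − A)⁻¹ = adj(I−A) / det(I−A) ≈
  [   1.0370     0.0370     0.0864]
  [   0.4444     1.4444     0.0370]
  [   0.7407     0.7407     1.7284]
x = (I − A)⁻¹ d = adj(I−A)·d / det(I−A), with det(I−A) = 0.4050:
  x_1 = (0.4200·140 + 0.0150·100 + 0.0350·240) / 0.4050 = 68.70 / 0.4050 ≈ 169.6
  x_2 = (0.1800·140 + 0.5850·100 + 0.0150·240) / 0.4050 = 87.30 / 0.4050 ≈ 215.6
  x_3 = (0.3000·140 + 0.3000·100 + 0.7000·240) / 0.4050 = 240.00 / 0.4050 ≈ 592.6

x_1 = 169.6, x_2 = 215.6, x_3 = 592.6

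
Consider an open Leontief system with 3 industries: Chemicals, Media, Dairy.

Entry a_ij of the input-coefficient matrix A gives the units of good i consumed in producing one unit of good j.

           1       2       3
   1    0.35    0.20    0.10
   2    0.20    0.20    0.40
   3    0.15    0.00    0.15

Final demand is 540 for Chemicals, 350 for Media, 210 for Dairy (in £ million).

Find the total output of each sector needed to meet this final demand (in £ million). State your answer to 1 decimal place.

I − A =
  [   0.65    -0.20    -0.10]
  [  -0.20     0.80    -0.40]
  [  -0.15     0.00     0.85]
Cofactors of I−A, C_ij = (−1)^(i+j)·(minor ij) (rows/columns in the sector order above):
  C_11 = (0.80)(0.85) − (-0.40)(0.00) = 0.6800
  C_12 = −[(-0.20)(0.85) − (-0.40)(-0.15)] = 0.2300
  C_13 = (-0.20)(0.00) − (0.80)(-0.15) = 0.1200
  C_21 = −[(-0.20)(0.85) − (-0.10)(0.00)] = 0.1700
  C_22 = (0.65)(0.85) − (-0.10)(-0.15) = 0.5375
  C_23 = −[(0.65)(0.00) − (-0.20)(-0.15)] = 0.0300
  C_31 = (-0.20)(-0.40) − (-0.10)(0.80) = 0.1600
  C_32 = −[(0.65)(-0.40) − (-0.10)(-0.20)] = 0.2800
  C_33 = (0.65)(0.80) − (-0.20)(-0.20) = 0.4800
det(I−A) = Σ_j (I−A)_1j·C_1j = (0.65)(0.6800) + (-0.20)(0.2300) + (-0.10)(0.1200) = 0.3840
adj(I−A) = Cᵀ =
  [ 0.6800   0.1700   0.1600]
  [ 0.2300   0.5375   0.2800]
  [ 0.1200   0.0300   0.4800]
(I − A)⁻¹ = adj(I−A) / det(I−A) ≈
  [   1.7708     0.4427     0.4167]
  [   0.5990     1.3997     0.7292]
  [   0.3125     0.0781     1.2500]
x = (I − A)⁻¹ d = adj(I−A)·d / det(I−A), with det(I−A) = 0.3840:
  x_1 = (0.6800·540 + 0.1700·350 + 0.1600·210) / 0.3840 = 460.30 / 0.3840 ≈ 1198.7
  x_2 = (0.2300·540 + 0.5375·350 + 0.2800·210) / 0.3840 = 371.125 / 0.3840 ≈ 966.5
  x_3 = (0.1200·540 + 0.0300·350 + 0.4800·210) / 0.3840 = 176.10 / 0.3840 ≈ 458.6

x_1 = 1198.7, x_2 = 966.5, x_3 = 458.6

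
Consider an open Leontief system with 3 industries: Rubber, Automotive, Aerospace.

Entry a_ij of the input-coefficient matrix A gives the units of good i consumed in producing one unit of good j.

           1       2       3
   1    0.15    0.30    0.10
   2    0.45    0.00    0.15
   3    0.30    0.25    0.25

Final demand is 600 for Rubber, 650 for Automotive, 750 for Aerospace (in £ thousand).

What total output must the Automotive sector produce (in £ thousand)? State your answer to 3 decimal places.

x_2 = 1676.397

I − A =
  [   0.85    -0.30    -0.10]
  [  -0.45     1.00    -0.15]
  [  -0.30    -0.25     0.75]
Cofactors of I−A, C_ij = (−1)^(i+j)·(minor ij) (rows/columns in the sector order above):
  C_11 = (1.00)(0.75) − (-0.15)(-0.25) = 0.7125
  C_12 = −[(-0.45)(0.75) − (-0.15)(-0.30)] = 0.3825
  C_13 = (-0.45)(-0.25) − (1.00)(-0.30) = 0.4125
  C_21 = −[(-0.30)(0.75) − (-0.10)(-0.25)] = 0.2500
  C_22 = (0.85)(0.75) − (-0.10)(-0.30) = 0.6075
  C_23 = −[(0.85)(-0.25) − (-0.30)(-0.30)] = 0.3025
  C_31 = (-0.30)(-0.15) − (-0.10)(1.00) = 0.1450
  C_32 = −[(0.85)(-0.15) − (-0.10)(-0.45)] = 0.1725
  C_33 = (0.85)(1.00) − (-0.30)(-0.45) = 0.7150
det(I−A) = Σ_j (I−A)_1j·C_1j = (0.85)(0.7125) + (-0.30)(0.3825) + (-0.10)(0.4125) = 0.449625
adj(I−A) = Cᵀ =
  [ 0.7125   0.2500   0.1450]
  [ 0.3825   0.6075   0.1725]
  [ 0.4125   0.3025   0.7150]
(I − A)⁻¹ = adj(I−A) / det(I−A) ≈
  [   1.5847     0.5560     0.3225]
  [   0.8507     1.3511     0.3837]
  [   0.9174     0.6728     1.5902]
x = (I − A)⁻¹ d = adj(I−A)·d / det(I−A), with det(I−A) = 0.449625:
  x_1 = (0.7125·600 + 0.2500·650 + 0.1450·750) / 0.449625 = 698.75 / 0.449625 ≈ 1554.073
  x_2 = (0.3825·600 + 0.6075·650 + 0.1725·750) / 0.449625 = 753.75 / 0.449625 ≈ 1676.397
  x_3 = (0.4125·600 + 0.3025·650 + 0.7150·750) / 0.449625 = 980.375 / 0.449625 ≈ 2180.428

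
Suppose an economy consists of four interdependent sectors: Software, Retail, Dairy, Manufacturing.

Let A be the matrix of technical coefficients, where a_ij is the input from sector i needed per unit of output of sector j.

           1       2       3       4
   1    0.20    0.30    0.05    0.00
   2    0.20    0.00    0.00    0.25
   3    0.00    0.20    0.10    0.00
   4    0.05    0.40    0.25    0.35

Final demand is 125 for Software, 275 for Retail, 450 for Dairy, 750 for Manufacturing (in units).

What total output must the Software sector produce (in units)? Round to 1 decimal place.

x_1 = 530.7

I − A =
  [   0.80    -0.30    -0.05     0.00]
  [  -0.20     1.00     0.00    -0.25]
  [   0.00    -0.20     0.90     0.00]
  [  -0.05    -0.40    -0.25     0.65]
Compute the cofactors C_ij = (−1)^(i+j)·(3×3 minor ij) of I−A; the adjugate is their transpose:
adj(I−A) = Cᵀ =
  [ 0.482500   0.182000   0.046250   0.070000]
  [ 0.128250   0.468000   0.057125   0.180000]
  [ 0.028500   0.104000   0.397250   0.040000]
  [ 0.127000   0.342000   0.191500   0.664000]
det(I−A) = Σ_j (I−A)_1j·C_1j = (0.80)(0.482500) + (-0.30)(0.128250) + (-0.05)(0.028500) + (0.00)(0.127000) = 0.3461
(I − A)⁻¹ = adj(I−A) / det(I−A) ≈
  [   1.3941     0.5259     0.1336     0.2023]
  [   0.3706     1.3522     0.1651     0.5201]
  [   0.0823     0.3005     1.1478     0.1156]
  [   0.3669     0.9882     0.5533     1.9185]
x = (I − A)⁻¹ d = adj(I−A)·d / det(I−A), with det(I−A) = 0.3461:
  x_1 = (0.482500·125 + 0.182000·275 + 0.046250·450 + 0.070000·750) / 0.3461 = 183.675 / 0.3461 ≈ 530.7
  x_2 = (0.128250·125 + 0.468000·275 + 0.057125·450 + 0.180000·750) / 0.3461 = 305.4375 / 0.3461 ≈ 882.5
  x_3 = (0.028500·125 + 0.104000·275 + 0.397250·450 + 0.040000·750) / 0.3461 = 240.925 / 0.3461 ≈ 696.1
  x_4 = (0.127000·125 + 0.342000·275 + 0.191500·450 + 0.664000·750) / 0.3461 = 694.10 / 0.3461 ≈ 2005.5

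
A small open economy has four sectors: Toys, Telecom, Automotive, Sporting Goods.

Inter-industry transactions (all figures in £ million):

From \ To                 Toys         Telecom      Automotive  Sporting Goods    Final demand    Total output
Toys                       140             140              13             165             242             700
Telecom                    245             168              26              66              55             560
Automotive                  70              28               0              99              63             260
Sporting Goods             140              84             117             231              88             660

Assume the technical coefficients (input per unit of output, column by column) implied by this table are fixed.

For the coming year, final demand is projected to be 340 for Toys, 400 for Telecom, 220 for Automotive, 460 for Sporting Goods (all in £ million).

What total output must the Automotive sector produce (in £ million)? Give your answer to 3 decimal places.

x_3 = 835.128

Technical coefficients a_ij = z_ij / X_j:
  a_11 = 140/700 = 0.20, a_21 = 245/700 = 0.35, a_31 = 70/700 = 0.10, a_41 = 140/700 = 0.20
  a_12 = 140/560 = 0.25, a_22 = 168/560 = 0.30, a_32 = 28/560 = 0.05, a_42 = 84/560 = 0.15
  a_13 = 13/260 = 0.05, a_23 = 26/260 = 0.10, a_33 = 0/260 = 0.00, a_43 = 117/260 = 0.45
  a_14 = 165/660 = 0.25, a_24 = 66/660 = 0.10, a_34 = 99/660 = 0.15, a_44 = 231/660 = 0.35
I − A =
  [   0.80    -0.25    -0.05    -0.25]
  [  -0.35     0.70    -0.10    -0.10]
  [  -0.10    -0.05     1.00    -0.15]
  [  -0.20    -0.15    -0.45     0.65]
Compute the cofactors C_ij = (−1)^(i+j)·(3×3 minor ij) of I−A; the adjugate is their transpose:
adj(I−A) = Cᵀ =
  [ 0.385000   0.191500   0.132000   0.208000]
  [ 0.237875   0.400000   0.134750   0.184125]
  [ 0.085250   0.069000   0.242000   0.099250]
  [ 0.232375   0.199000   0.239250   0.461625]
det(I−A) = Σ_j (I−A)_1j·C_1j = (0.80)(0.385000) + (-0.25)(0.237875) + (-0.05)(0.085250) + (-0.25)(0.232375) = 0.186175
(I − A)⁻¹ = adj(I−A) / det(I−A) ≈
  [   2.0679     1.0286     0.7090     1.1172]
  [   1.2777     2.1485     0.7238     0.9890]
  [   0.4579     0.3706     1.2999     0.5331]
  [   1.2482     1.0689     1.2851     2.4795]
x = (I − A)⁻¹ d = adj(I−A)·d / det(I−A), with det(I−A) = 0.186175:
  x_1 = (0.385000·340 + 0.191500·400 + 0.132000·220 + 0.208000·460) / 0.186175 = 332.22 / 0.186175 ≈ 1784.450
  x_2 = (0.237875·340 + 0.400000·400 + 0.134750·220 + 0.184125·460) / 0.186175 = 355.22 / 0.186175 ≈ 1907.990
  x_3 = (0.085250·340 + 0.069000·400 + 0.242000·220 + 0.099250·460) / 0.186175 = 155.48 / 0.186175 ≈ 835.128
  x_4 = (0.232375·340 + 0.199000·400 + 0.239250·220 + 0.461625·460) / 0.186175 = 423.59 / 0.186175 ≈ 2275.225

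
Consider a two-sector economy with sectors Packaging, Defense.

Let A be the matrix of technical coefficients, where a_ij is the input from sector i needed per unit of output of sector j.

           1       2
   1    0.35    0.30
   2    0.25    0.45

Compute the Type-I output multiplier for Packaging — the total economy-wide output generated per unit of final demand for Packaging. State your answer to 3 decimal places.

I − A =
  [   0.65    -0.30]
  [  -0.25     0.55]
det(I−A) = (0.65)(0.55) − (-0.30)(-0.25) = 0.2825
adj(I−A) = [[0.55, 0.30], [0.25, 0.65]]
(I − A)⁻¹ = adj(I−A) / det(I−A) ≈
  [   1.9469     1.0619]
  [   0.8850     2.3009]
The output multiplier for sector j is the column-j sum of the Leontief inverse (I − A)⁻¹ = adj(I−A) / det(I−A).
Column 1 of adj(I−A): (0.55, 0.25); det(I−A) = 0.2825.
m_1 = (0.55 + 0.25) / 0.2825 = 0.80 / 0.2825 ≈ 2.832.

m_1 = 2.832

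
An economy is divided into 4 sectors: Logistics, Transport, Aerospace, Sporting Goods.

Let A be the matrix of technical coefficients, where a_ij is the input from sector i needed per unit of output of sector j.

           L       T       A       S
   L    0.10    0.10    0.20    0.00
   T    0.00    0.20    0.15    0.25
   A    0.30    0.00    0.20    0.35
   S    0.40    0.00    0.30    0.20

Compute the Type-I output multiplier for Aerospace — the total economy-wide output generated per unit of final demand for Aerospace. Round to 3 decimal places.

I − A =
  [   0.90    -0.10    -0.20     0.00]
  [   0.00     0.80    -0.15    -0.25]
  [  -0.30     0.00     0.80    -0.35]
  [  -0.40     0.00    -0.30     0.80]
Compute the cofactors C_ij = (−1)^(i+j)·(3×3 minor ij) of I−A; the adjugate is their transpose:
adj(I−A) = Cᵀ =
  [ 0.42800   0.05350   0.14750   0.08125]
  [ 0.15950   0.40550   0.19550   0.21225]
  [ 0.30400   0.03800   0.56600   0.25950]
  [ 0.32800   0.04100   0.28600   0.52350]
det(I−A) = Σ_j (I−A)_1j·C_1j = (0.90)(0.42800) + (-0.10)(0.15950) + (-0.20)(0.30400) + (0.00)(0.32800) = 0.30845
(I − A)⁻¹ = adj(I−A) / det(I−A) ≈
  [   1.3876     0.1734     0.4782     0.2634]
  [   0.5171     1.3146     0.6338     0.6881]
  [   0.9856     0.1232     1.8350     0.8413]
  [   1.0634     0.1329     0.9272     1.6972]
The output multiplier for sector j is the column-j sum of the Leontief inverse (I − A)⁻¹ = adj(I−A) / det(I−A).
Column A of adj(I−A): (0.14750, 0.19550, 0.56600, 0.28600); det(I−A) = 0.30845.
m_A = (0.14750 + 0.19550 + 0.56600 + 0.28600) / 0.30845 = 1.195 / 0.30845 ≈ 3.874.

m_A = 3.874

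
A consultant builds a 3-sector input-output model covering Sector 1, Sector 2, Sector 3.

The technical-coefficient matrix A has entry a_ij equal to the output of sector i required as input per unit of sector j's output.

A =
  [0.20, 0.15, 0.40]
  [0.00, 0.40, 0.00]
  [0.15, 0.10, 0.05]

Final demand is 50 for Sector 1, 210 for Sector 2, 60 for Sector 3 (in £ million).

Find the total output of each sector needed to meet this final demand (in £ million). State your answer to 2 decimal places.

x_1 = 193.39, x_2 = 350.00, x_3 = 130.54

I − A =
  [   0.80    -0.15    -0.40]
  [   0.00     0.60     0.00]
  [  -0.15    -0.10     0.95]
Cofactors of I−A, C_ij = (−1)^(i+j)·(minor ij) (rows/columns in the sector order above):
  C_11 = (0.60)(0.95) − (0.00)(-0.10) = 0.5700
  C_12 = −[(0.00)(0.95) − (0.00)(-0.15)] = 0.0000
  C_13 = (0.00)(-0.10) − (0.60)(-0.15) = 0.0900
  C_21 = −[(-0.15)(0.95) − (-0.40)(-0.10)] = 0.1825
  C_22 = (0.80)(0.95) − (-0.40)(-0.15) = 0.7000
  C_23 = −[(0.80)(-0.10) − (-0.15)(-0.15)] = 0.1025
  C_31 = (-0.15)(0.00) − (-0.40)(0.60) = 0.2400
  C_32 = −[(0.80)(0.00) − (-0.40)(0.00)] = 0.0000
  C_33 = (0.80)(0.60) − (-0.15)(0.00) = 0.4800
det(I−A) = Σ_j (I−A)_1j·C_1j = (0.80)(0.5700) + (-0.15)(0.0000) + (-0.40)(0.0900) = 0.4200
adj(I−A) = Cᵀ =
  [ 0.5700   0.1825   0.2400]
  [ 0.0000   0.7000   0.0000]
  [ 0.0900   0.1025   0.4800]
(I − A)⁻¹ = adj(I−A) / det(I−A) ≈
  [   1.3571     0.4345     0.5714]
  [   0.0000     1.6667     0.0000]
  [   0.2143     0.2440     1.1429]
x = (I − A)⁻¹ d = adj(I−A)·d / det(I−A), with det(I−A) = 0.4200:
  x_1 = (0.5700·50 + 0.1825·210 + 0.2400·60) / 0.4200 = 81.225 / 0.4200 ≈ 193.39
  x_2 = (0.0000·50 + 0.7000·210 + 0.0000·60) / 0.4200 = 147.00 / 0.4200 = 350.00
  x_3 = (0.0900·50 + 0.1025·210 + 0.4800·60) / 0.4200 = 54.825 / 0.4200 ≈ 130.54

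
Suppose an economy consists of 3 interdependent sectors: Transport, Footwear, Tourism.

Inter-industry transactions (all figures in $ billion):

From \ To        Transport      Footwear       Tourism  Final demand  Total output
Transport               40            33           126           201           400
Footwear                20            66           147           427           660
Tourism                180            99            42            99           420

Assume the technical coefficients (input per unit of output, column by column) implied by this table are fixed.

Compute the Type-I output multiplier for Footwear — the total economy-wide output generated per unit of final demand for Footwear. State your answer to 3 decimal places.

m_2 = 1.684

Technical coefficients a_ij = z_ij / X_j:
  a_11 = 40/400 = 0.10, a_21 = 20/400 = 0.05, a_31 = 180/400 = 0.45
  a_12 = 33/660 = 0.05, a_22 = 66/660 = 0.10, a_32 = 99/660 = 0.15
  a_13 = 126/420 = 0.30, a_23 = 147/420 = 0.35, a_33 = 42/420 = 0.10
I − A =
  [   0.90    -0.05    -0.30]
  [  -0.05     0.90    -0.35]
  [  -0.45    -0.15     0.90]
Cofactors of I−A, C_ij = (−1)^(i+j)·(minor ij) (rows/columns in the sector order above):
  C_11 = (0.90)(0.90) − (-0.35)(-0.15) = 0.7575
  C_12 = −[(-0.05)(0.90) − (-0.35)(-0.45)] = 0.2025
  C_13 = (-0.05)(-0.15) − (0.90)(-0.45) = 0.4125
  C_21 = −[(-0.05)(0.90) − (-0.30)(-0.15)] = 0.0900
  C_22 = (0.90)(0.90) − (-0.30)(-0.45) = 0.6750
  C_23 = −[(0.90)(-0.15) − (-0.05)(-0.45)] = 0.1575
  C_31 = (-0.05)(-0.35) − (-0.30)(0.90) = 0.2875
  C_32 = −[(0.90)(-0.35) − (-0.30)(-0.05)] = 0.3300
  C_33 = (0.90)(0.90) − (-0.05)(-0.05) = 0.8075
det(I−A) = Σ_j (I−A)_1j·C_1j = (0.90)(0.7575) + (-0.05)(0.2025) + (-0.30)(0.4125) = 0.547875
adj(I−A) = Cᵀ =
  [ 0.7575   0.0900   0.2875]
  [ 0.2025   0.6750   0.3300]
  [ 0.4125   0.1575   0.8075]
(I − A)⁻¹ = adj(I−A) / det(I−A) ≈
  [   1.3826     0.1643     0.5248]
  [   0.3696     1.2320     0.6023]
  [   0.7529     0.2875     1.4739]
The output multiplier for sector j is the column-j sum of the Leontief inverse (I − A)⁻¹ = adj(I−A) / det(I−A).
Column 2 of adj(I−A): (0.0900, 0.6750, 0.1575); det(I−A) = 0.547875.
m_2 = (0.0900 + 0.6750 + 0.1575) / 0.547875 = 0.9225 / 0.547875 ≈ 1.684.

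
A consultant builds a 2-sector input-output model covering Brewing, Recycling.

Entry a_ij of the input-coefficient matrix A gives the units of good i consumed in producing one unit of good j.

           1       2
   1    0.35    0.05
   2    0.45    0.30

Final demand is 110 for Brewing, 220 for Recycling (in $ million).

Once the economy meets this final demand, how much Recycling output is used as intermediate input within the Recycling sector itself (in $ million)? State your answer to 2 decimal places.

z_22 = 133.53

I − A =
  [   0.65    -0.05]
  [  -0.45     0.70]
det(I−A) = (0.65)(0.70) − (-0.05)(-0.45) = 0.4325
adj(I−A) = [[0.70, 0.05], [0.45, 0.65]]
(I − A)⁻¹ = adj(I−A) / det(I−A) ≈
  [   1.6185     0.1156]
  [   1.0405     1.5029]
First solve x = (I − A)⁻¹ d = adj(I−A)·d / det(I−A); in particular x_2 = (0.45·110 + 0.65·220) / 0.4325 = 192.50 / 0.4325 ≈ 445.0867.
Intermediate flow from 2 to 2: z_22 = a_22 · x_2 = 0.30 × 192.50 / 0.4325 = 57.75 / 0.4325 ≈ 133.53.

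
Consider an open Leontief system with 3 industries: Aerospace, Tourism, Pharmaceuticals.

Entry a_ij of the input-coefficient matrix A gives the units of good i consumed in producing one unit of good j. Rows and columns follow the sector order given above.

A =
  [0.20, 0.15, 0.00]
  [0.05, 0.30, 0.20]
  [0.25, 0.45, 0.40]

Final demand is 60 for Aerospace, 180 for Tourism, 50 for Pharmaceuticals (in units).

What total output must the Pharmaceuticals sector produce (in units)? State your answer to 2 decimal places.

x_P = 440.58

I − A =
  [   0.80    -0.15     0.00]
  [  -0.05     0.70    -0.20]
  [  -0.25    -0.45     0.60]
Cofactors of I−A, C_ij = (−1)^(i+j)·(minor ij) (rows/columns in the sector order above):
  C_11 = (0.70)(0.60) − (-0.20)(-0.45) = 0.3300
  C_12 = −[(-0.05)(0.60) − (-0.20)(-0.25)] = 0.0800
  C_13 = (-0.05)(-0.45) − (0.70)(-0.25) = 0.1975
  C_21 = −[(-0.15)(0.60) − (0.00)(-0.45)] = 0.0900
  C_22 = (0.80)(0.60) − (0.00)(-0.25) = 0.4800
  C_23 = −[(0.80)(-0.45) − (-0.15)(-0.25)] = 0.3975
  C_31 = (-0.15)(-0.20) − (0.00)(0.70) = 0.0300
  C_32 = −[(0.80)(-0.20) − (0.00)(-0.05)] = 0.1600
  C_33 = (0.80)(0.70) − (-0.15)(-0.05) = 0.5525
det(I−A) = Σ_j (I−A)_1j·C_1j = (0.80)(0.3300) + (-0.15)(0.0800) + (0.00)(0.1975) = 0.2520
adj(I−A) = Cᵀ =
  [ 0.3300   0.0900   0.0300]
  [ 0.0800   0.4800   0.1600]
  [ 0.1975   0.3975   0.5525]
(I − A)⁻¹ = adj(I−A) / det(I−A) ≈
  [   1.3095     0.3571     0.1190]
  [   0.3175     1.9048     0.6349]
  [   0.7837     1.5774     2.1925]
x = (I − A)⁻¹ d = adj(I−A)·d / det(I−A), with det(I−A) = 0.2520:
  x_A = (0.3300·60 + 0.0900·180 + 0.0300·50) / 0.2520 = 37.50 / 0.2520 ≈ 148.81
  x_T = (0.0800·60 + 0.4800·180 + 0.1600·50) / 0.2520 = 99.20 / 0.2520 ≈ 393.65
  x_P = (0.1975·60 + 0.3975·180 + 0.5525·50) / 0.2520 = 111.025 / 0.2520 ≈ 440.58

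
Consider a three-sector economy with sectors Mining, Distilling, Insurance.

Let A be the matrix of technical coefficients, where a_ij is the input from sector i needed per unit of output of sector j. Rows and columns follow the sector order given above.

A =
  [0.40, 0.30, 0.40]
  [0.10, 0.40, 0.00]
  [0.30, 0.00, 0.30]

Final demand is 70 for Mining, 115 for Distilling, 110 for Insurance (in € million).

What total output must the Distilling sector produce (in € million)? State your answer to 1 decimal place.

I − A =
  [   0.60    -0.30    -0.40]
  [  -0.10     0.60     0.00]
  [  -0.30     0.00     0.70]
Cofactors of I−A, C_ij = (−1)^(i+j)·(minor ij) (rows/columns in the sector order above):
  C_11 = (0.60)(0.70) − (0.00)(0.00) = 0.4200
  C_12 = −[(-0.10)(0.70) − (0.00)(-0.30)] = 0.0700
  C_13 = (-0.10)(0.00) − (0.60)(-0.30) = 0.1800
  C_21 = −[(-0.30)(0.70) − (-0.40)(0.00)] = 0.2100
  C_22 = (0.60)(0.70) − (-0.40)(-0.30) = 0.3000
  C_23 = −[(0.60)(0.00) − (-0.30)(-0.30)] = 0.0900
  C_31 = (-0.30)(0.00) − (-0.40)(0.60) = 0.2400
  C_32 = −[(0.60)(0.00) − (-0.40)(-0.10)] = 0.0400
  C_33 = (0.60)(0.60) − (-0.30)(-0.10) = 0.3300
det(I−A) = Σ_j (I−A)_1j·C_1j = (0.60)(0.4200) + (-0.30)(0.0700) + (-0.40)(0.1800) = 0.1590
adj(I−A) = Cᵀ =
  [ 0.4200   0.2100   0.2400]
  [ 0.0700   0.3000   0.0400]
  [ 0.1800   0.0900   0.3300]
(I − A)⁻¹ = adj(I−A) / det(I−A) ≈
  [   2.6415     1.3208     1.5094]
  [   0.4403     1.8868     0.2516]
  [   1.1321     0.5660     2.0755]
x = (I − A)⁻¹ d = adj(I−A)·d / det(I−A), with det(I−A) = 0.1590:
  x_M = (0.4200·70 + 0.2100·115 + 0.2400·110) / 0.1590 = 79.95 / 0.1590 ≈ 502.8
  x_D = (0.0700·70 + 0.3000·115 + 0.0400·110) / 0.1590 = 43.80 / 0.1590 ≈ 275.5
  x_I = (0.1800·70 + 0.0900·115 + 0.3300·110) / 0.1590 = 59.25 / 0.1590 ≈ 372.6

x_D = 275.5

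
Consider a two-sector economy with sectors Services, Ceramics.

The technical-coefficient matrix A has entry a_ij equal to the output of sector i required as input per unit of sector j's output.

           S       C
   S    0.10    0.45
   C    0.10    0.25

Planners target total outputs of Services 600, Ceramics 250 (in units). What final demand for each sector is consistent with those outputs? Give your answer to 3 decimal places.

d_S = 427.500, d_C = 127.500

I − A =
  [   0.90    -0.45]
  [  -0.10     0.75]
d = (I − A) x:
  d_S = (+0.90)·600 + (-0.45)·250 = 427.500
  d_C = (-0.10)·600 + (+0.75)·250 = 127.500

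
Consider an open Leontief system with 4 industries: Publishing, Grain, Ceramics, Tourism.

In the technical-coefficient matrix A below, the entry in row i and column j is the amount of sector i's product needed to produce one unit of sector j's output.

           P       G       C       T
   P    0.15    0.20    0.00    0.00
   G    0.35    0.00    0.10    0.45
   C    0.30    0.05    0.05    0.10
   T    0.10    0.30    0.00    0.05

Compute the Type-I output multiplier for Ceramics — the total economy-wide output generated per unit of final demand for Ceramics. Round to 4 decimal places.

m_C = 1.2973

I − A =
  [   0.85    -0.20     0.00     0.00]
  [  -0.35     1.00    -0.10    -0.45]
  [  -0.30    -0.05     0.95    -0.10]
  [  -0.10    -0.30     0.00     0.95]
Compute the cofactors C_ij = (−1)^(i+j)·(3×3 minor ij) of I−A; the adjugate is their transpose:
adj(I−A) = Cᵀ =
  [ 0.766500   0.180500   0.019000   0.087500]
  [ 0.388125   0.767125   0.080750   0.371875]
  [ 0.283875   0.124875   0.617250   0.124125]
  [ 0.203250   0.261250   0.027500   0.730750]
det(I−A) = Σ_j (I−A)_1j·C_1j = (0.85)(0.766500) + (-0.20)(0.388125) + (0.00)(0.283875) + (0.00)(0.203250) = 0.5739
(I − A)⁻¹ = adj(I−A) / det(I−A) ≈
  [   1.33560     0.31451     0.03311     0.15247]
  [   0.67629     1.33669     0.14070     0.64798]
  [   0.49464     0.21759     1.07554     0.21628]
  [   0.35416     0.45522     0.04792     1.27331]
The output multiplier for sector j is the column-j sum of the Leontief inverse (I − A)⁻¹ = adj(I−A) / det(I−A).
Column C of adj(I−A): (0.019000, 0.080750, 0.617250, 0.027500); det(I−A) = 0.5739.
m_C = (0.019000 + 0.080750 + 0.617250 + 0.027500) / 0.5739 = 0.7445 / 0.5739 ≈ 1.2973.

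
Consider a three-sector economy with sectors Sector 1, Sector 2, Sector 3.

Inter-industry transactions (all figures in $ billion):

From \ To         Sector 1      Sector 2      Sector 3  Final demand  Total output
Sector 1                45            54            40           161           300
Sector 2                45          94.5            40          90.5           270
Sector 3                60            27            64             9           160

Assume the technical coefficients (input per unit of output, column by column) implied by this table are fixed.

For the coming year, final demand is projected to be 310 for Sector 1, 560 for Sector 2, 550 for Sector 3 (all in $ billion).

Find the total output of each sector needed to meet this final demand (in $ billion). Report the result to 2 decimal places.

x_1 = 1265.14, x_2 = 1782.52, x_3 = 1635.47

Technical coefficients a_ij = z_ij / X_j:
  a_11 = 45/300 = 0.15, a_21 = 45/300 = 0.15, a_31 = 60/300 = 0.20
  a_12 = 54/270 = 0.20, a_22 = 94.5/270 = 0.35, a_32 = 27/270 = 0.10
  a_13 = 40/160 = 0.25, a_23 = 40/160 = 0.25, a_33 = 64/160 = 0.40
I − A =
  [   0.85    -0.20    -0.25]
  [  -0.15     0.65    -0.25]
  [  -0.20    -0.10     0.60]
Cofactors of I−A, C_ij = (−1)^(i+j)·(minor ij) (rows/columns in the sector order above):
  C_11 = (0.65)(0.60) − (-0.25)(-0.10) = 0.3650
  C_12 = −[(-0.15)(0.60) − (-0.25)(-0.20)] = 0.1400
  C_13 = (-0.15)(-0.10) − (0.65)(-0.20) = 0.1450
  C_21 = −[(-0.20)(0.60) − (-0.25)(-0.10)] = 0.1450
  C_22 = (0.85)(0.60) − (-0.25)(-0.20) = 0.4600
  C_23 = −[(0.85)(-0.10) − (-0.20)(-0.20)] = 0.1250
  C_31 = (-0.20)(-0.25) − (-0.25)(0.65) = 0.2125
  C_32 = −[(0.85)(-0.25) − (-0.25)(-0.15)] = 0.2500
  C_33 = (0.85)(0.65) − (-0.20)(-0.15) = 0.5225
det(I−A) = Σ_j (I−A)_1j·C_1j = (0.85)(0.3650) + (-0.20)(0.1400) + (-0.25)(0.1450) = 0.2460
adj(I−A) = Cᵀ =
  [ 0.3650   0.1450   0.2125]
  [ 0.1400   0.4600   0.2500]
  [ 0.1450   0.1250   0.5225]
(I − A)⁻¹ = adj(I−A) / det(I−A) ≈
  [   1.4837     0.5894     0.8638]
  [   0.5691     1.8699     1.0163]
  [   0.5894     0.5081     2.1240]
x = (I − A)⁻¹ d = adj(I−A)·d / det(I−A), with det(I−A) = 0.2460:
  x_1 = (0.3650·310 + 0.1450·560 + 0.2125·550) / 0.2460 = 311.225 / 0.2460 ≈ 1265.14
  x_2 = (0.1400·310 + 0.4600·560 + 0.2500·550) / 0.2460 = 438.50 / 0.2460 ≈ 1782.52
  x_3 = (0.1450·310 + 0.1250·560 + 0.5225·550) / 0.2460 = 402.325 / 0.2460 ≈ 1635.47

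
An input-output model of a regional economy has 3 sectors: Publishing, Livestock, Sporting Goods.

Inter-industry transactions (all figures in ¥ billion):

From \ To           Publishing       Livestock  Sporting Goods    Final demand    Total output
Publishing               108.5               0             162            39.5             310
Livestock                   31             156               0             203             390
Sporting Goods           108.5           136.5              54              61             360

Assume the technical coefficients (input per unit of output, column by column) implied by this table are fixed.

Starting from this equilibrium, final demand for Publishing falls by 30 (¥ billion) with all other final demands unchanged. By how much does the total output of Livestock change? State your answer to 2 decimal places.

Δx_L = -11.53

Technical coefficients a_ij = z_ij / X_j:
  a_PP = 108.5/310 = 0.35, a_LP = 31/310 = 0.10, a_SP = 108.5/310 = 0.35
  a_PL = 0/390 = 0.00, a_LL = 156/390 = 0.40, a_SL = 136.5/390 = 0.35
  a_PS = 162/360 = 0.45, a_LS = 0/360 = 0.00, a_SS = 54/360 = 0.15
I − A =
  [   0.65     0.00    -0.45]
  [  -0.10     0.60     0.00]
  [  -0.35    -0.35     0.85]
Cofactors of I−A, C_ij = (−1)^(i+j)·(minor ij) (rows/columns in the sector order above):
  C_11 = (0.60)(0.85) − (0.00)(-0.35) = 0.5100
  C_12 = −[(-0.10)(0.85) − (0.00)(-0.35)] = 0.0850
  C_13 = (-0.10)(-0.35) − (0.60)(-0.35) = 0.2450
  C_21 = −[(0.00)(0.85) − (-0.45)(-0.35)] = 0.1575
  C_22 = (0.65)(0.85) − (-0.45)(-0.35) = 0.3950
  C_23 = −[(0.65)(-0.35) − (0.00)(-0.35)] = 0.2275
  C_31 = (0.00)(0.00) − (-0.45)(0.60) = 0.2700
  C_32 = −[(0.65)(0.00) − (-0.45)(-0.10)] = 0.0450
  C_33 = (0.65)(0.60) − (0.00)(-0.10) = 0.3900
det(I−A) = Σ_j (I−A)_1j·C_1j = (0.65)(0.5100) + (0.00)(0.0850) + (-0.45)(0.2450) = 0.22125
adj(I−A) = Cᵀ =
  [ 0.5100   0.1575   0.2700]
  [ 0.0850   0.3950   0.0450]
  [ 0.2450   0.2275   0.3900]
(I − A)⁻¹ = adj(I−A) / det(I−A) ≈
  [   2.3051     0.7119     1.2203]
  [   0.3842     1.7853     0.2034]
  [   1.1073     1.0282     1.7627]
Δx = (I − A)⁻¹ Δd with Δd having -30 in the Publishing component and 0 elsewhere.
So Δx_L = L_LP · (-30), where L_LP = adj(I−A)_LP / det(I−A) = 0.0850 / 0.22125.
Δx_L = 0.0850 × (-30) / 0.22125 = -2.55 / 0.22125 ≈ -11.53.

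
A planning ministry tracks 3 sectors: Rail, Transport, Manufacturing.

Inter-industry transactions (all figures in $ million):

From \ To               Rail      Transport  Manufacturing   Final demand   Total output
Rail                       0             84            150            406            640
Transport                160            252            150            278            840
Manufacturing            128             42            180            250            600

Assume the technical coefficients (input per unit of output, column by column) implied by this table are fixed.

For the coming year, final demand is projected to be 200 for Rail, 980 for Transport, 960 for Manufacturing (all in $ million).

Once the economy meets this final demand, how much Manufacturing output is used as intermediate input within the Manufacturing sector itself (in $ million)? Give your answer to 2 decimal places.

z_33 = 537.64

Technical coefficients a_ij = z_ij / X_j:
  a_11 = 0/640 = 0.00, a_21 = 160/640 = 0.25, a_31 = 128/640 = 0.20
  a_12 = 84/840 = 0.10, a_22 = 252/840 = 0.30, a_32 = 42/840 = 0.05
  a_13 = 150/600 = 0.25, a_23 = 150/600 = 0.25, a_33 = 180/600 = 0.30
I − A =
  [   1.00    -0.10    -0.25]
  [  -0.25     0.70    -0.25]
  [  -0.20    -0.05     0.70]
Cofactors of I−A, C_ij = (−1)^(i+j)·(minor ij) (rows/columns in the sector order above):
  C_11 = (0.70)(0.70) − (-0.25)(-0.05) = 0.4775
  C_12 = −[(-0.25)(0.70) − (-0.25)(-0.20)] = 0.2250
  C_13 = (-0.25)(-0.05) − (0.70)(-0.20) = 0.1525
  C_21 = −[(-0.10)(0.70) − (-0.25)(-0.05)] = 0.0825
  C_22 = (1.00)(0.70) − (-0.25)(-0.20) = 0.6500
  C_23 = −[(1.00)(-0.05) − (-0.10)(-0.20)] = 0.0700
  C_31 = (-0.10)(-0.25) − (-0.25)(0.70) = 0.2000
  C_32 = −[(1.00)(-0.25) − (-0.25)(-0.25)] = 0.3125
  C_33 = (1.00)(0.70) − (-0.10)(-0.25) = 0.6750
det(I−A) = Σ_j (I−A)_1j·C_1j = (1.00)(0.4775) + (-0.10)(0.2250) + (-0.25)(0.1525) = 0.416875
adj(I−A) = Cᵀ =
  [ 0.4775   0.0825   0.2000]
  [ 0.2250   0.6500   0.3125]
  [ 0.1525   0.0700   0.6750]
(I − A)⁻¹ = adj(I−A) / det(I−A) ≈
  [   1.1454     0.1979     0.4798]
  [   0.5397     1.5592     0.7496]
  [   0.3658     0.1679     1.6192]
First solve x = (I − A)⁻¹ d = adj(I−A)·d / det(I−A); in particular x_3 = (0.1525·200 + 0.0700·980 + 0.6750·960) / 0.416875 = 747.10 / 0.416875 ≈ 1792.1439.
Intermediate flow from 3 to 3: z_33 = a_33 · x_3 = 0.30 × 747.10 / 0.416875 = 224.13 / 0.416875 ≈ 537.64.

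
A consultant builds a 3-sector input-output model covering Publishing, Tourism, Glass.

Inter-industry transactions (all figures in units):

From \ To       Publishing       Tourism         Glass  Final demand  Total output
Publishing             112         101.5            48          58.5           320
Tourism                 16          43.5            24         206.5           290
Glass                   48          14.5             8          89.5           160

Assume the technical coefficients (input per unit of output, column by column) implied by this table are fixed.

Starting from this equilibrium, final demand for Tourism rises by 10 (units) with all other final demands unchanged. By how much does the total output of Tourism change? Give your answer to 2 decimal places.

Δx_T = 12.54

Technical coefficients a_ij = z_ij / X_j:
  a_PP = 112/320 = 0.35, a_TP = 16/320 = 0.05, a_GP = 48/320 = 0.15
  a_PT = 101.5/290 = 0.35, a_TT = 43.5/290 = 0.15, a_GT = 14.5/290 = 0.05
  a_PG = 48/160 = 0.30, a_TG = 24/160 = 0.15, a_GG = 8/160 = 0.05
I − A =
  [   0.65    -0.35    -0.30]
  [  -0.05     0.85    -0.15]
  [  -0.15    -0.05     0.95]
Cofactors of I−A, C_ij = (−1)^(i+j)·(minor ij) (rows/columns in the sector order above):
  C_11 = (0.85)(0.95) − (-0.15)(-0.05) = 0.8000
  C_12 = −[(-0.05)(0.95) − (-0.15)(-0.15)] = 0.0700
  C_13 = (-0.05)(-0.05) − (0.85)(-0.15) = 0.1300
  C_21 = −[(-0.35)(0.95) − (-0.30)(-0.05)] = 0.3475
  C_22 = (0.65)(0.95) − (-0.30)(-0.15) = 0.5725
  C_23 = −[(0.65)(-0.05) − (-0.35)(-0.15)] = 0.0850
  C_31 = (-0.35)(-0.15) − (-0.30)(0.85) = 0.3075
  C_32 = −[(0.65)(-0.15) − (-0.30)(-0.05)] = 0.1125
  C_33 = (0.65)(0.85) − (-0.35)(-0.05) = 0.5350
det(I−A) = Σ_j (I−A)_1j·C_1j = (0.65)(0.8000) + (-0.35)(0.0700) + (-0.30)(0.1300) = 0.4565
adj(I−A) = Cᵀ =
  [ 0.8000   0.3475   0.3075]
  [ 0.0700   0.5725   0.1125]
  [ 0.1300   0.0850   0.5350]
(I − A)⁻¹ = adj(I−A) / det(I−A) ≈
  [   1.7525     0.7612     0.6736]
  [   0.1533     1.2541     0.2464]
  [   0.2848     0.1862     1.1720]
Δx = (I − A)⁻¹ Δd with Δd having +10 in the Tourism component and 0 elsewhere.
So Δx_T = L_TT · (+10), where L_TT = adj(I−A)_TT / det(I−A) = 0.5725 / 0.4565.
Δx_T = 0.5725 × (+10) / 0.4565 = 5.725 / 0.4565 ≈ 12.54.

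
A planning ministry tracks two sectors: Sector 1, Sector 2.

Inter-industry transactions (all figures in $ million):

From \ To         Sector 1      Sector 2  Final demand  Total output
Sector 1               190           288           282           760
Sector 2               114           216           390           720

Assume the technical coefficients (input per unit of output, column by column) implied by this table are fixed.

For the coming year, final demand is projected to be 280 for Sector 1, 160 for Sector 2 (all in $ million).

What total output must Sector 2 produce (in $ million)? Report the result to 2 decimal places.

Technical coefficients a_ij = z_ij / X_j:
  a_11 = 190/760 = 0.25, a_21 = 114/760 = 0.15
  a_12 = 288/720 = 0.40, a_22 = 216/720 = 0.30
I − A =
  [   0.75    -0.40]
  [  -0.15     0.70]
det(I−A) = (0.75)(0.70) − (-0.40)(-0.15) = 0.4650
adj(I−A) = [[0.70, 0.40], [0.15, 0.75]]
(I − A)⁻¹ = adj(I−A) / det(I−A) ≈
  [   1.5054     0.8602]
  [   0.3226     1.6129]
x = (I − A)⁻¹ d = adj(I−A)·d / det(I−A), with det(I−A) = 0.4650:
  x_1 = (0.70·280 + 0.40·160) / 0.4650 = 260.00 / 0.4650 ≈ 559.14
  x_2 = (0.15·280 + 0.75·160) / 0.4650 = 162.00 / 0.4650 ≈ 348.39

x_2 = 348.39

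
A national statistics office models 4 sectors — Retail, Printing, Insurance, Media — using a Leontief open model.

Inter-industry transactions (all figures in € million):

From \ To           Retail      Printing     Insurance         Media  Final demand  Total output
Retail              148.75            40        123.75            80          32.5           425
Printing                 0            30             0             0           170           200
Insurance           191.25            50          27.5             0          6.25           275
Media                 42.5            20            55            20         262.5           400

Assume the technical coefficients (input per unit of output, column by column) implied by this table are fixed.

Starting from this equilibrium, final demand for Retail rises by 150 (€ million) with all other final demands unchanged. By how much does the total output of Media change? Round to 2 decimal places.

Δx_M = 82.47

Technical coefficients a_ij = z_ij / X_j:
  a_RR = 148.75/425 = 0.35, a_PR = 0/425 = 0.00, a_IR = 191.25/425 = 0.45, a_MR = 42.5/425 = 0.10
  a_RP = 40/200 = 0.20, a_PP = 30/200 = 0.15, a_IP = 50/200 = 0.25, a_MP = 20/200 = 0.10
  a_RI = 123.75/275 = 0.45, a_PI = 0/275 = 0.00, a_II = 27.5/275 = 0.10, a_MI = 55/275 = 0.20
  a_RM = 80/400 = 0.20, a_PM = 0/400 = 0.00, a_IM = 0/400 = 0.00, a_MM = 20/400 = 0.05
I − A =
  [   0.65    -0.20    -0.45    -0.20]
  [   0.00     0.85     0.00     0.00]
  [  -0.45    -0.25     0.90     0.00]
  [  -0.10    -0.10    -0.20     0.95]
Compute the cofactors C_ij = (−1)^(i+j)·(3×3 minor ij) of I−A; the adjugate is their transpose:
adj(I−A) = Cᵀ =
  [ 0.726750   0.305875   0.397375   0.153000]
  [ 0.000000   0.327375   0.000000   0.000000]
  [ 0.363375   0.243875   0.507875   0.076500]
  [ 0.153000   0.118000   0.148750   0.325125]
det(I−A) = Σ_j (I−A)_1j·C_1j = (0.65)(0.726750) + (-0.20)(0.000000) + (-0.45)(0.363375) + (-0.20)(0.153000) = 0.27826875
(I − A)⁻¹ = adj(I−A) / det(I−A) ≈
  [   2.6117     1.0992     1.4280     0.5498]
  [   0.0000     1.1765     0.0000     0.0000]
  [   1.3058     0.8764     1.8251     0.2749]
  [   0.5498     0.4241     0.5346     1.1684]
Δx = (I − A)⁻¹ Δd with Δd having +150 in the Retail component and 0 elsewhere.
So Δx_M = L_MR · (+150), where L_MR = adj(I−A)_MR / det(I−A) = 0.153000 / 0.27826875.
Δx_M = 0.153000 × (+150) / 0.27826875 = 22.95 / 0.27826875 ≈ 82.47.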